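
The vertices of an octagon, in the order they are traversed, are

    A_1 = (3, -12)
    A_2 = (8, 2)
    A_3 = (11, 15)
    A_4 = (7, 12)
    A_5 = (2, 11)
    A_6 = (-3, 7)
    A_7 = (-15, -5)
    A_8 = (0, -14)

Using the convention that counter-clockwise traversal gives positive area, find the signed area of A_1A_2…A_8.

349.5

Cross-terms: 102, 98, 27, 53, 47, 120, 210, 42  ⇒  Σ = 699
Signed area = Σ/2 = 349.5 (positive ⇒ counter-clockwise traversal).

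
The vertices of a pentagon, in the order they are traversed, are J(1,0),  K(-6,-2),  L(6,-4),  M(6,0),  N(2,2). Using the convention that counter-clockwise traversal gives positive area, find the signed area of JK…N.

34

Σ = (-2) + (36) + (24) + (12) + (-2) = 68
Signed area = Σ/2 = 34 (positive ⇒ counter-clockwise traversal).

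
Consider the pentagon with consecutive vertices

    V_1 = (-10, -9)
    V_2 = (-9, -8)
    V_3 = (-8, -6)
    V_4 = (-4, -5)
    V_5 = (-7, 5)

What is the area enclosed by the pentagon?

Apply the shoelace formula: 2A = Σ (x_i·y_{i+1} − x_{i+1}·y_i), indices taken mod 5.
Σ = (-1) + (-10) + (16) + (-55) + (113) = 63
Area = |Σ|/2 = 31.5.

31.5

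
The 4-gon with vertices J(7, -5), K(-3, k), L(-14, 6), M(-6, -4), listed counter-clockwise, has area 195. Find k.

The doubled signed area Σ (x_i y_{i+1} − x_{i+1} y_i) is linear in k.
With k=0 it equals 117; the coefficient of k is 21 (from the two edges through K).
So 21·k + 117 = 2·195 = 390 ⇒ k = 13.

13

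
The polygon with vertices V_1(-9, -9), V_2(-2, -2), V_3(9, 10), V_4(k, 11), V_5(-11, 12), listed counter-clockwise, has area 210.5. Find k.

-2

Write out the shoelace sum; only the two edges meeting at V_4 involve k:
2·Area = [(9·11 − k·10) + (k·12 − (-11)·11)] + 205
       = 2·k + 425 = 421
⇒ k = -2.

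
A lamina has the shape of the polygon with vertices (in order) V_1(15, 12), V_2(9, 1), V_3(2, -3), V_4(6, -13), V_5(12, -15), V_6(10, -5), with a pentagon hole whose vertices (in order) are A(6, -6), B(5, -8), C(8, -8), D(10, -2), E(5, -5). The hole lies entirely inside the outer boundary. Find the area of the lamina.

Outer boundary:
Apply the surveyor's formula: 2A = Σ (x_i·y_{i+1} − x_{i+1}·y_i), indices taken mod 6.
Σ = (-93) + (-29) + (-8) + (66) + (90) + (195) = 221
Area = |Σ|/2 = 110.5.
Hole:
Apply the shoelace (surveyor's) formula: 2A = Σ (x_i·y_{i+1} − x_{i+1}·y_i), indices taken mod 5.
Σ = (-18) + (24) + (64) + (-40) + (0) = 30
Area = |Σ|/2 = 15.
Net area = 110.5 − 15 = 95.5.

95.5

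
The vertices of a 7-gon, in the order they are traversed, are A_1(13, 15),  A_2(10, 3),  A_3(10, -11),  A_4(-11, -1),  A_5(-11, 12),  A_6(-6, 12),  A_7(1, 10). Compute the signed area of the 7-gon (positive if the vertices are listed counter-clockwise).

Cross-terms: -111, -140, -131, -143, -60, -72, -115  ⇒  Σ = -772
Signed area = Σ/2 = -386 (negative ⇒ clockwise traversal).

-386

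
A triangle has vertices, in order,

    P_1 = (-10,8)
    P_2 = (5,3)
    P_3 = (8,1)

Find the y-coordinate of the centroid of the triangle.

4

Apply the shoelace formula. First the cross-terms c_i = x_i·y_{i+1} − x_{i+1}·y_i:
  -70, -19, 74  ⇒  2A = -15, A = -7.5.
Then Σ (y_i + y_{i+1})·c_i = -180, so ȳ = -180 / (6·(-7.5)) = 4.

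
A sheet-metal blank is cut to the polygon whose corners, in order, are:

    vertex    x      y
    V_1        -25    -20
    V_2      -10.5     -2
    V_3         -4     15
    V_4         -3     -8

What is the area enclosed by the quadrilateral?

Apply the surveyor's formula: 2A = Σ (x_i·y_{i+1} − x_{i+1}·y_i), indices taken mod 4.
Σ = (-160) + (-165.5) + (77) + (-140) = -388.5
Area = |Σ|/2 = 194.25.

194.25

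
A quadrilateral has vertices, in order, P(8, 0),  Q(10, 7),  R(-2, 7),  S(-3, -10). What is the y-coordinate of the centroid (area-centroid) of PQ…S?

215/261

Apply the surveyor's formula. First the cross-terms c_i = x_i·y_{i+1} − x_{i+1}·y_i:
  56, 84, 41, 80  ⇒  2A = 261, A = 130.5.
Then Σ (y_i + y_{i+1})·c_i = 645, so ȳ = 645 / (6·130.5) = 215/261.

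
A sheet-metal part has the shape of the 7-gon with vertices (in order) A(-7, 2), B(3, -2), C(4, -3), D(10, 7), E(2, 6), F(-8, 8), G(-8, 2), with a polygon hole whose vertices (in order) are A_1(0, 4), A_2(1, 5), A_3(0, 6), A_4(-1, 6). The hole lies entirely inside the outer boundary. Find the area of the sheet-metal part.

Outer boundary:
Cross-terms: 8, -1, 58, 46, 64, 48, -2  ⇒  Σ = 221
Area = |Σ|/2 = 110.5.
Hole:
Σ = (-4) + (6) + (6) + (-4) = 4
Area = |Σ|/2 = 2.
Net area = 110.5 − 2 = 108.5.

108.5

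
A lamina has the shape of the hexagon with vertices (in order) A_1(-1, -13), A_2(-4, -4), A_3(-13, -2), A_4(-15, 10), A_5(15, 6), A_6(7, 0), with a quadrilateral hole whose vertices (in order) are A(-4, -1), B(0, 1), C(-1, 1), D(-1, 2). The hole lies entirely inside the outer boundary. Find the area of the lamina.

310

Outer boundary:
Apply Gauss's area formula: 2A = Σ (x_i·y_{i+1} − x_{i+1}·y_i), indices taken mod 6.
Σ = (-48) + (-44) + (-160) + (-240) + (-42) + (-91) = -625
Area = |Σ|/2 = 312.5.
Hole:
Apply the shoelace (surveyor's) formula: 2A = Σ (x_i·y_{i+1} − x_{i+1}·y_i), indices taken mod 4.
A→B: (-4)(1) − (0)(-1) = -4
B→C: (0)(1) − (-1)(1) = 1
C→D: (-1)(2) − (-1)(1) = -1
D→A: (-1)(-1) − (-4)(2) = 9
Σ = 5
Area = |Σ|/2 = 2.5.
Net area = 312.5 − 2.5 = 310.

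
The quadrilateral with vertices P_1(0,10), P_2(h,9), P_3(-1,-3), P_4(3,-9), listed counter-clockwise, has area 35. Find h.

The doubled signed area Σ (x_i y_{i+1} − x_{i+1} y_i) is linear in h.
With h=0 it equals 57; the coefficient of h is -13 (from the two edges through P_2).
So -13·h + 57 = 2·35 = 70 ⇒ h = -1.

-1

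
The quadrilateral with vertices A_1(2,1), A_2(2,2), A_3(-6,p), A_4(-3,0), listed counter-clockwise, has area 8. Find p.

The doubled signed area Σ (x_i y_{i+1} − x_{i+1} y_i) is linear in p.
With p=0 it equals 11; the coefficient of p is 5 (from the two edges through A_3).
So 5·p + 11 = 2·8 = 16 ⇒ p = 1.

1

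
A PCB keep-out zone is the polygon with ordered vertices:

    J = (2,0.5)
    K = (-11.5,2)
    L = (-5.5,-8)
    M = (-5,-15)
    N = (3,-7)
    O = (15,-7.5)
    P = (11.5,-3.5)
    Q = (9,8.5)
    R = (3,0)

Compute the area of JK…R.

Apply Gauss's area formula: 2A = Σ (x_i·y_{i+1} − x_{i+1}·y_i), indices taken mod 9.
Σ = (9.75) + (103) + (42.5) + (80) + (82.5) + (33.75) + (129.25) + (-25.5) + (1.5) = 456.75
Area = |Σ|/2 = 228.375.

228.375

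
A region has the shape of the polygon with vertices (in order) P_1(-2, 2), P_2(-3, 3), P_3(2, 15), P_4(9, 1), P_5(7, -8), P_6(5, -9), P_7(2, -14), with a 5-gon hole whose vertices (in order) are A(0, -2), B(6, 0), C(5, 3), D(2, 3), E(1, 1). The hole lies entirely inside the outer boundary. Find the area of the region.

163

Outer boundary:
Apply the shoelace (surveyor's) formula: 2A = Σ (x_i·y_{i+1} − x_{i+1}·y_i), indices taken mod 7.
Σ = (0) + (-51) + (-133) + (-79) + (-23) + (-52) + (-24) = -362
Area = |Σ|/2 = 181.
Hole:
Apply the shoelace formula: 2A = Σ (x_i·y_{i+1} − x_{i+1}·y_i), indices taken mod 5.
Cross-terms: 12, 18, 9, -1, -2  ⇒  Σ = 36
Area = |Σ|/2 = 18.
Net area = 181 − 18 = 163.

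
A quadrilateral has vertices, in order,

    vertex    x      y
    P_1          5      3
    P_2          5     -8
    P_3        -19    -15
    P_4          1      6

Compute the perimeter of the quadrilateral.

|P_1P_2| = √((0)² + (-11)²) = √121 = 11
|P_2P_3| = √((-24)² + (-7)²) = √625 = 25
|P_3P_4| = √((20)² + (21)²) = √841 = 29
|P_4P_1| = √((4)² + (-3)²) = √25 = 5
Perimeter = 11 + 25 + 29 + 5 = 70.

70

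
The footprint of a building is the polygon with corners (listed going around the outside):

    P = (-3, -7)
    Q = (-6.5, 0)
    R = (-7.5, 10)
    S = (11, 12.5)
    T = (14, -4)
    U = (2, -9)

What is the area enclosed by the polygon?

346.125

Apply the shoelace (surveyor's) formula: 2A = Σ (x_i·y_{i+1} − x_{i+1}·y_i), indices taken mod 6.
Σ = (-45.5) + (-65) + (-203.75) + (-219) + (-118) + (-41) = -692.25
Area = |Σ|/2 = 346.125.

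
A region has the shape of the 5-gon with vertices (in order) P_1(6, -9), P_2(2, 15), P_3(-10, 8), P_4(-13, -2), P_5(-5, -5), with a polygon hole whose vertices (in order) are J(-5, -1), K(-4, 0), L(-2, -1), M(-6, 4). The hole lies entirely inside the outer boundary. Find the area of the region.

Outer boundary:
Σ = (108) + (166) + (124) + (55) + (75) = 528
Area = |Σ|/2 = 264.
Hole:
Σ = (-4) + (4) + (-14) + (26) = 12
Area = |Σ|/2 = 6.
Net area = 264 − 6 = 258.

258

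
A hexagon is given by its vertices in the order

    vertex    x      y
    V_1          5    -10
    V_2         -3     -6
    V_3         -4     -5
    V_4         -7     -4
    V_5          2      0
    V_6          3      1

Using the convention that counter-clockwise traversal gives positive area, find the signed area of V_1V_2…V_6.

Σ = (-60) + (-9) + (-19) + (8) + (2) + (-35) = -113
Signed area = Σ/2 = -56.5 (negative ⇒ clockwise traversal).

-56.5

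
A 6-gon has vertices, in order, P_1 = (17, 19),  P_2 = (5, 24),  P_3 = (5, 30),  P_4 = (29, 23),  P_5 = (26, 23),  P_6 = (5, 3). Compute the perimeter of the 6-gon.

96

|P_1P_2| = √((-12)² + (5)²) = √169 = 13
|P_2P_3| = √((0)² + (6)²) = √36 = 6
|P_3P_4| = √((24)² + (-7)²) = √625 = 25
|P_4P_5| = √((-3)² + (0)²) = √9 = 3
|P_5P_6| = √((-21)² + (-20)²) = √841 = 29
|P_6P_1| = √((12)² + (16)²) = √400 = 20
Perimeter = 13 + 6 + 25 + 3 + 29 + 20 = 96.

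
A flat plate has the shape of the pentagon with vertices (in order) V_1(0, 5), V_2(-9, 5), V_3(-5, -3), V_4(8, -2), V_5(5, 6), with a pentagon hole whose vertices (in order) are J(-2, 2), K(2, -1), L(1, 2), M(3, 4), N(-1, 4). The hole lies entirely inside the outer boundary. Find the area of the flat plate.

Outer boundary:
Apply the shoelace formula: 2A = Σ (x_i·y_{i+1} − x_{i+1}·y_i), indices taken mod 5.
Σ = (45) + (52) + (34) + (58) + (25) = 214
Area = |Σ|/2 = 107.
Hole:
Apply the shoelace (surveyor's) formula: 2A = Σ (x_i·y_{i+1} − x_{i+1}·y_i), indices taken mod 5.
Σ = (-2) + (5) + (-2) + (16) + (6) = 23
Area = |Σ|/2 = 11.5.
Net area = 107 − 11.5 = 95.5.

95.5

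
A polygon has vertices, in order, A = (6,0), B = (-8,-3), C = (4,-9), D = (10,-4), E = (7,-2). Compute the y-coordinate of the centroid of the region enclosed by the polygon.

Apply the shoelace formula. First the cross-terms c_i = x_i·y_{i+1} − x_{i+1}·y_i:
  -18, 84, 74, 8, 12  ⇒  2A = 160, A = 80.
Then Σ (y_i + y_{i+1})·c_i = -1988, so ȳ = -1988 / (6·80) = -497/120.

-497/120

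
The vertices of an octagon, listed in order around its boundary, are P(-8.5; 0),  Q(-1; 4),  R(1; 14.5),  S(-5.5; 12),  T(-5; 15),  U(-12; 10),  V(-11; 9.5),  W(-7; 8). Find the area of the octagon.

94.625

Σ = (-34) + (-18.5) + (91.75) + (-22.5) + (130) + (-4) + (-21.5) + (68) = 189.25
Area = |Σ|/2 = 94.625.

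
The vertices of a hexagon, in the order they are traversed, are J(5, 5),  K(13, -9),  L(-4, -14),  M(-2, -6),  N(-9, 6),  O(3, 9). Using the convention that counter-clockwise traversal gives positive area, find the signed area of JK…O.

Σ = (-110) + (-218) + (-4) + (-66) + (-99) + (-30) = -527
Signed area = Σ/2 = -263.5 (negative ⇒ clockwise traversal).

-263.5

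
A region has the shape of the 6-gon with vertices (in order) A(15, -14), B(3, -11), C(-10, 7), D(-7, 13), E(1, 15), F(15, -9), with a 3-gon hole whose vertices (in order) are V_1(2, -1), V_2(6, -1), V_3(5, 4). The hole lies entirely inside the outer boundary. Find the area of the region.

350

Outer boundary:
Apply Gauss's area formula: 2A = Σ (x_i·y_{i+1} − x_{i+1}·y_i), indices taken mod 6.
A→B: (15)(-11) − (3)(-14) = -123
B→C: (3)(7) − (-10)(-11) = -89
C→D: (-10)(13) − (-7)(7) = -81
D→E: (-7)(15) − (1)(13) = -118
E→F: (1)(-9) − (15)(15) = -234
F→A: (15)(-14) − (15)(-9) = -75
Σ = -720
Area = |Σ|/2 = 360.
Hole:
V_1→V_2: (2)(-1) − (6)(-1) = 4
V_2→V_3: (6)(4) − (5)(-1) = 29
V_3→V_1: (5)(-1) − (2)(4) = -13
Σ = 20
Area = |Σ|/2 = 10.
Net area = 360 − 10 = 350.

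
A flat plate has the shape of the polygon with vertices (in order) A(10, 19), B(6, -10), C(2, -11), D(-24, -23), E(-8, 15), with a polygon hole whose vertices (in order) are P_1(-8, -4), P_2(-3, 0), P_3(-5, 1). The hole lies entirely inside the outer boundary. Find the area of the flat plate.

Outer boundary:
Apply the shoelace (surveyor's) formula: 2A = Σ (x_i·y_{i+1} − x_{i+1}·y_i), indices taken mod 5.
A→B: (10)(-10) − (6)(19) = -214
B→C: (6)(-11) − (2)(-10) = -46
C→D: (2)(-23) − (-24)(-11) = -310
D→E: (-24)(15) − (-8)(-23) = -544
E→A: (-8)(19) − (10)(15) = -302
Σ = -1416
Area = |Σ|/2 = 708.
Hole:
Apply the surveyor's formula: 2A = Σ (x_i·y_{i+1} − x_{i+1}·y_i), indices taken mod 3.
Cross-terms: -12, -3, 28  ⇒  Σ = 13
Area = |Σ|/2 = 6.5.
Net area = 708 − 6.5 = 701.5.

701.5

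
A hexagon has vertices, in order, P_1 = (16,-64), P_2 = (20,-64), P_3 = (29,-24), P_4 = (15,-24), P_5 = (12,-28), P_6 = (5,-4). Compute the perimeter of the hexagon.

|P_1P_2| = √((4)² + (0)²) = √16 = 4
|P_2P_3| = √((9)² + (40)²) = √1681 = 41
|P_3P_4| = √((-14)² + (0)²) = √196 = 14
|P_4P_5| = √((-3)² + (-4)²) = √25 = 5
|P_5P_6| = √((-7)² + (24)²) = √625 = 25
|P_6P_1| = √((11)² + (-60)²) = √3721 = 61
Perimeter = 4 + 41 + 14 + 5 + 25 + 61 = 150.

150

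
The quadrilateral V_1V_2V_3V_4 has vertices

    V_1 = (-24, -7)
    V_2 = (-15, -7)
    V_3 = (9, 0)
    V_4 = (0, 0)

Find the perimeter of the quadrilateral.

|V_1V_2| = √((9)² + (0)²) = √81 = 9
|V_2V_3| = √((24)² + (7)²) = √625 = 25
|V_3V_4| = √((-9)² + (0)²) = √81 = 9
|V_4V_1| = √((-24)² + (-7)²) = √625 = 25
Perimeter = 9 + 25 + 9 + 25 = 68.

68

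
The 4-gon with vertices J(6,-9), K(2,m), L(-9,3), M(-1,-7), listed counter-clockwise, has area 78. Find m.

1

Write out the shoelace sum; only the two edges meeting at K involve m:
2·Area = [(6·m − 2·(-9)) + (2·3 − (-9)·m)] + 117
       = 15·m + 141 = 156
⇒ m = 1.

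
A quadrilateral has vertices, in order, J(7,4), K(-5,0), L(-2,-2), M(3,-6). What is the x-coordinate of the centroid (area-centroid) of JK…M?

88/51

Apply the shoelace formula. First the cross-terms c_i = x_i·y_{i+1} − x_{i+1}·y_i:
  20, 10, 18, 54  ⇒  2A = 102, A = 51.
Then Σ (x_i + x_{i+1})·c_i = 528, so x̄ = 528 / (6·51) = 88/51.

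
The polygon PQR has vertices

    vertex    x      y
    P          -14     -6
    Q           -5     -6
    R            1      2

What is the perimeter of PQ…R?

36

|PQ| = √((9)² + (0)²) = √81 = 9
|QR| = √((6)² + (8)²) = √100 = 10
|RP| = √((-15)² + (-8)²) = √289 = 17
Perimeter = 9 + 10 + 17 = 36.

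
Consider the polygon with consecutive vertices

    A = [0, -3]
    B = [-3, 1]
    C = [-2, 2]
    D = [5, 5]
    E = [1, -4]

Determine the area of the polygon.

30.5

Apply Gauss's area formula: 2A = Σ (x_i·y_{i+1} − x_{i+1}·y_i), indices taken mod 5.
Σ = (-9) + (-4) + (-20) + (-25) + (-3) = -61
Area = |Σ|/2 = 30.5.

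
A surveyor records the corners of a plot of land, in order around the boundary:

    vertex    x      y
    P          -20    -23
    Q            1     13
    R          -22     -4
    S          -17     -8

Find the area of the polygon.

192

P→Q: (-20)(13) − (1)(-23) = -237
Q→R: (1)(-4) − (-22)(13) = 282
R→S: (-22)(-8) − (-17)(-4) = 108
S→P: (-17)(-23) − (-20)(-8) = 231
Σ = 384
Area = |Σ|/2 = 192.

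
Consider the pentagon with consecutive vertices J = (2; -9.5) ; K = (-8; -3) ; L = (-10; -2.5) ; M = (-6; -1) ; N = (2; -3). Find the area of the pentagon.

45

Apply the shoelace (surveyor's) formula: 2A = Σ (x_i·y_{i+1} − x_{i+1}·y_i), indices taken mod 5.
Σ = (-82) + (-10) + (-5) + (20) + (-13) = -90
Area = |Σ|/2 = 45.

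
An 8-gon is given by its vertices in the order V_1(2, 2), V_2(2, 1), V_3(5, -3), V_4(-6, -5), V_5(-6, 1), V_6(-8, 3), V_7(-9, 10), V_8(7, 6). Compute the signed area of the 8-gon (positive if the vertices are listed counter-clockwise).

Cross-terms: -2, -11, -43, -36, -10, -53, -124, 2  ⇒  Σ = -277
Signed area = Σ/2 = -138.5 (negative ⇒ clockwise traversal).

-138.5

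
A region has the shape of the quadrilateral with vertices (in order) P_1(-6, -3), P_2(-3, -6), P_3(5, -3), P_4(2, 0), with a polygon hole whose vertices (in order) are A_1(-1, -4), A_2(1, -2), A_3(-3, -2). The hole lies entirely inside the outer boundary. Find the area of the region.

Outer boundary:
Apply the shoelace (surveyor's) formula: 2A = Σ (x_i·y_{i+1} − x_{i+1}·y_i), indices taken mod 4.
Σ = (27) + (39) + (6) + (-6) = 66
Area = |Σ|/2 = 33.
Hole:
Apply the surveyor's formula: 2A = Σ (x_i·y_{i+1} − x_{i+1}·y_i), indices taken mod 3.
Σ = (6) + (-8) + (10) = 8
Area = |Σ|/2 = 4.
Net area = 33 − 4 = 29.

29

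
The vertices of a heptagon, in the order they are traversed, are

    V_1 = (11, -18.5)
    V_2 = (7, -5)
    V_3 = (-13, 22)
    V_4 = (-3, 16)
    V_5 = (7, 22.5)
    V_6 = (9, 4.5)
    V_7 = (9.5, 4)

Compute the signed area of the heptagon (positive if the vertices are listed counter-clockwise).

Apply the surveyor's formula: 2A = Σ (x_i·y_{i+1} − x_{i+1}·y_i), indices taken mod 7.
Σ = (74.5) + (89) + (-142) + (-179.5) + (-171) + (-6.75) + (-219.75) = -555.5
Signed area = Σ/2 = -277.75 (negative ⇒ clockwise traversal).

-277.75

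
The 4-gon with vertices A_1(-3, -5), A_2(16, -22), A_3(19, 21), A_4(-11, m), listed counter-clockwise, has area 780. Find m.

17

Write out the shoelace sum; only the two edges meeting at A_4 involve m:
2·Area = [(19·m − (-11)·21) + ((-11)·(-5) − (-3)·m)] + 900
       = 22·m + 1186 = 1560
⇒ m = 17.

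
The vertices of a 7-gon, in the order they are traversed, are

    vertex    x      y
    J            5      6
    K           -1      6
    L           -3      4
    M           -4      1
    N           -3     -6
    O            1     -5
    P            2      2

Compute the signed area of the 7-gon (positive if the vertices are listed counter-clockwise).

62.5

Cross-terms: 36, 14, 13, 27, 21, 12, 2  ⇒  Σ = 125
Signed area = Σ/2 = 62.5 (positive ⇒ counter-clockwise traversal).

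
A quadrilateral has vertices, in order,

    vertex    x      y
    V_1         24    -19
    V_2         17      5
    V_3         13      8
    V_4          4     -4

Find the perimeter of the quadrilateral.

|V_1V_2| = √((-7)² + (24)²) = √625 = 25
|V_2V_3| = √((-4)² + (3)²) = √25 = 5
|V_3V_4| = √((-9)² + (-12)²) = √225 = 15
|V_4V_1| = √((20)² + (-15)²) = √625 = 25
Perimeter = 25 + 5 + 15 + 25 = 70.

70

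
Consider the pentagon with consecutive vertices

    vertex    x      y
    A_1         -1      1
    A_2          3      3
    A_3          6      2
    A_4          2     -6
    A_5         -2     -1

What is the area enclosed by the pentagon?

37.5

Apply the shoelace (surveyor's) formula: 2A = Σ (x_i·y_{i+1} − x_{i+1}·y_i), indices taken mod 5.
Σ = (-6) + (-12) + (-40) + (-14) + (-3) = -75
Area = |Σ|/2 = 37.5.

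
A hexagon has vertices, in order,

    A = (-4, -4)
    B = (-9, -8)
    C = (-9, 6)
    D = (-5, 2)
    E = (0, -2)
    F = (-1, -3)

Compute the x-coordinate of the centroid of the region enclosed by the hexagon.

-1072/177

Apply Gauss's area formula. First the cross-terms c_i = x_i·y_{i+1} − x_{i+1}·y_i:
  -4, -126, 12, 10, -2, -8  ⇒  2A = -118, A = -59.
Then Σ (x_i + x_{i+1})·c_i = 2144, so x̄ = 2144 / (6·(-59)) = -1072/177.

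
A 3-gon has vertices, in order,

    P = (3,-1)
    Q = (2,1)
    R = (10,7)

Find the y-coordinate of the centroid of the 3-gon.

7/3

Apply the shoelace formula. First the cross-terms c_i = x_i·y_{i+1} − x_{i+1}·y_i:
  5, 4, -31  ⇒  2A = -22, A = -11.
Then Σ (y_i + y_{i+1})·c_i = -154, so ȳ = -154 / (6·(-11)) = 7/3.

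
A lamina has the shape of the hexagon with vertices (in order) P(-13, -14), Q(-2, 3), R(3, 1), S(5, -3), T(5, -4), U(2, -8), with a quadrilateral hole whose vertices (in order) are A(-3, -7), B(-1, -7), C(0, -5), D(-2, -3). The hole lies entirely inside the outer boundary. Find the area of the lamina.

Outer boundary:
Apply the shoelace formula: 2A = Σ (x_i·y_{i+1} − x_{i+1}·y_i), indices taken mod 6.
Σ = (-67) + (-11) + (-14) + (-5) + (-32) + (-132) = -261
Area = |Σ|/2 = 130.5.
Hole:
Apply the surveyor's formula: 2A = Σ (x_i·y_{i+1} − x_{i+1}·y_i), indices taken mod 4.
Σ = (14) + (5) + (-10) + (5) = 14
Area = |Σ|/2 = 7.
Net area = 130.5 − 7 = 123.5.

123.5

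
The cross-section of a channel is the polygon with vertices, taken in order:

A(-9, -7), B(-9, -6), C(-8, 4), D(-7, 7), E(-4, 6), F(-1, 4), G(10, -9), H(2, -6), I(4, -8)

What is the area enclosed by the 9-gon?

155

Apply the shoelace formula: 2A = Σ (x_i·y_{i+1} − x_{i+1}·y_i), indices taken mod 9.
A→B: (-9)(-6) − (-9)(-7) = -9
B→C: (-9)(4) − (-8)(-6) = -84
C→D: (-8)(7) − (-7)(4) = -28
D→E: (-7)(6) − (-4)(7) = -14
E→F: (-4)(4) − (-1)(6) = -10
F→G: (-1)(-9) − (10)(4) = -31
G→H: (10)(-6) − (2)(-9) = -42
H→I: (2)(-8) − (4)(-6) = 8
I→A: (4)(-7) − (-9)(-8) = -100
Σ = -310
Area = |Σ|/2 = 155.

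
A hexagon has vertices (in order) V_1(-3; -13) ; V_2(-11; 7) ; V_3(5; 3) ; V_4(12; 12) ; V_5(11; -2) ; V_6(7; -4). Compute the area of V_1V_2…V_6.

248.5

Apply Gauss's area formula: 2A = Σ (x_i·y_{i+1} − x_{i+1}·y_i), indices taken mod 6.
Σ = (-164) + (-68) + (24) + (-156) + (-30) + (-103) = -497
Area = |Σ|/2 = 248.5.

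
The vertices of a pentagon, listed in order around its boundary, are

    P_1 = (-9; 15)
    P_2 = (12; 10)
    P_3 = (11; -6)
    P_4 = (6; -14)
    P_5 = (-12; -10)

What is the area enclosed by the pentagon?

534

Σ = (-270) + (-182) + (-118) + (-228) + (-270) = -1068
Area = |Σ|/2 = 534.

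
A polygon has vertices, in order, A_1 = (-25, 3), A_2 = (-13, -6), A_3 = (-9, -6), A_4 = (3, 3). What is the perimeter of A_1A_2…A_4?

|A_1A_2| = √((12)² + (-9)²) = √225 = 15
|A_2A_3| = √((4)² + (0)²) = √16 = 4
|A_3A_4| = √((12)² + (9)²) = √225 = 15
|A_4A_1| = √((-28)² + (0)²) = √784 = 28
Perimeter = 15 + 4 + 15 + 28 = 62.

62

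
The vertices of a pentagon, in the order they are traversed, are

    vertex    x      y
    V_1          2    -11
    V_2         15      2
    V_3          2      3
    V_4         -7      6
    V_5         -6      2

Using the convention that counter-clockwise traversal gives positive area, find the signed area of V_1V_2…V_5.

163.5

Σ = (169) + (41) + (33) + (22) + (62) = 327
Signed area = Σ/2 = 163.5 (positive ⇒ counter-clockwise traversal).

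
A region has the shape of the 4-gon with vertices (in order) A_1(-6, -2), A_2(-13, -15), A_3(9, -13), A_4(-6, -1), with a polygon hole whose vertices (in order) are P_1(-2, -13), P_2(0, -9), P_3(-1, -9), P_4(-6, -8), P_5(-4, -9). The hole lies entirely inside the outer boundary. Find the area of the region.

134

Outer boundary:
Cross-terms: 64, 304, -87, 6  ⇒  Σ = 287
Area = |Σ|/2 = 143.5.
Hole:
Apply the surveyor's formula: 2A = Σ (x_i·y_{i+1} − x_{i+1}·y_i), indices taken mod 5.
Σ = (18) + (-9) + (-46) + (22) + (34) = 19
Area = |Σ|/2 = 9.5.
Net area = 143.5 − 9.5 = 134.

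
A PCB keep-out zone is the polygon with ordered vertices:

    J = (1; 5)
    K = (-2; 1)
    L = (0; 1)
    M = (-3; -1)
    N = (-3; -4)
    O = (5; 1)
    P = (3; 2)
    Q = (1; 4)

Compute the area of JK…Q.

28

Apply the shoelace formula: 2A = Σ (x_i·y_{i+1} − x_{i+1}·y_i), indices taken mod 8.
Cross-terms: 11, -2, 3, 9, 17, 7, 10, 1  ⇒  Σ = 56
Area = |Σ|/2 = 28.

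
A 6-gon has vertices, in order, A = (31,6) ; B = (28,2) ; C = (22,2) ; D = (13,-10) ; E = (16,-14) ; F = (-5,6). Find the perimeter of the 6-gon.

|AB| = √((-3)² + (-4)²) = √25 = 5
|BC| = √((-6)² + (0)²) = √36 = 6
|CD| = √((-9)² + (-12)²) = √225 = 15
|DE| = √((3)² + (-4)²) = √25 = 5
|EF| = √((-21)² + (20)²) = √841 = 29
|FA| = √((36)² + (0)²) = √1296 = 36
Perimeter = 5 + 6 + 15 + 5 + 29 + 36 = 96.

96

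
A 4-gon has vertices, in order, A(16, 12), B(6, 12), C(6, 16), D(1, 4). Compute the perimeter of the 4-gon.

44

|AB| = √((-10)² + (0)²) = √100 = 10
|BC| = √((0)² + (4)²) = √16 = 4
|CD| = √((-5)² + (-12)²) = √169 = 13
|DA| = √((15)² + (8)²) = √289 = 17
Perimeter = 10 + 4 + 13 + 17 = 44.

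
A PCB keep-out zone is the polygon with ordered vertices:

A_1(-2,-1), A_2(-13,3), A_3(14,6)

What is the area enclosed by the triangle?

70.5

Apply the shoelace formula: 2A = Σ (x_i·y_{i+1} − x_{i+1}·y_i), indices taken mod 3.
A_1→A_2: (-2)(3) − (-13)(-1) = -19
A_2→A_3: (-13)(6) − (14)(3) = -120
A_3→A_1: (14)(-1) − (-2)(6) = -2
Σ = -141
Area = |Σ|/2 = 70.5.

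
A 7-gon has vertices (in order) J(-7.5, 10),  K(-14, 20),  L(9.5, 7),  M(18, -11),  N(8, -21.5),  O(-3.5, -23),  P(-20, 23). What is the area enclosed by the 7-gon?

827.375

Σ = (-10) + (-288) + (-230.5) + (-299) + (-259.25) + (-540.5) + (-27.5) = -1654.75
Area = |Σ|/2 = 827.375.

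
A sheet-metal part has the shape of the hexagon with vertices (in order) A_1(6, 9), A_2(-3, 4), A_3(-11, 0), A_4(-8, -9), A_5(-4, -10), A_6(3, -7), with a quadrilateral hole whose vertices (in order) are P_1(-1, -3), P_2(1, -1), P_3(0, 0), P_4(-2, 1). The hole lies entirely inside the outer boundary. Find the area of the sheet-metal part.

Outer boundary:
Cross-terms: 51, 44, 99, 44, 58, 69  ⇒  Σ = 365
Area = |Σ|/2 = 182.5.
Hole:
Apply the shoelace (surveyor's) formula: 2A = Σ (x_i·y_{i+1} − x_{i+1}·y_i), indices taken mod 4.
Σ = (4) + (0) + (0) + (7) = 11
Area = |Σ|/2 = 5.5.
Net area = 182.5 − 5.5 = 177.

177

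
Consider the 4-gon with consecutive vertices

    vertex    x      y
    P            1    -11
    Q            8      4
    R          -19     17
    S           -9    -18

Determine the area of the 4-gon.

Apply the surveyor's formula: 2A = Σ (x_i·y_{i+1} − x_{i+1}·y_i), indices taken mod 4.
P→Q: (1)(4) − (8)(-11) = 92
Q→R: (8)(17) − (-19)(4) = 212
R→S: (-19)(-18) − (-9)(17) = 495
S→P: (-9)(-11) − (1)(-18) = 117
Σ = 916
Area = |Σ|/2 = 458.

458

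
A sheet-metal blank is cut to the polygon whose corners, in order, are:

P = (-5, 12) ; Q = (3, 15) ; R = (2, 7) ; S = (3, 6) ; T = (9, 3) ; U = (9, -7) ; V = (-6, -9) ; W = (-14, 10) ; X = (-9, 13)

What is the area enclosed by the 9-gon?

Apply the shoelace formula: 2A = Σ (x_i·y_{i+1} − x_{i+1}·y_i), indices taken mod 9.
P→Q: (-5)(15) − (3)(12) = -111
Q→R: (3)(7) − (2)(15) = -9
R→S: (2)(6) − (3)(7) = -9
S→T: (3)(3) − (9)(6) = -45
T→U: (9)(-7) − (9)(3) = -90
U→V: (9)(-9) − (-6)(-7) = -123
V→W: (-6)(10) − (-14)(-9) = -186
W→X: (-14)(13) − (-9)(10) = -92
X→P: (-9)(12) − (-5)(13) = -43
Σ = -708
Area = |Σ|/2 = 354.

354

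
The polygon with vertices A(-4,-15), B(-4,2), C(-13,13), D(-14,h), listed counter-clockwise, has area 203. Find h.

The doubled signed area Σ (x_i y_{i+1} − x_{i+1} y_i) is linear in h.
With h=0 it equals 298; the coefficient of h is -9 (from the two edges through D).
So -9·h + 298 = 2·203 = 406 ⇒ h = -12.

-12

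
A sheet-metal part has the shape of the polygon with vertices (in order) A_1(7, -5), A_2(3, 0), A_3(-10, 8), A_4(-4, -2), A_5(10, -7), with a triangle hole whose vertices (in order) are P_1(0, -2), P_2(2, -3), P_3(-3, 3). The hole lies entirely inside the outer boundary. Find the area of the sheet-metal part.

65.5

Outer boundary:
Apply the shoelace formula: 2A = Σ (x_i·y_{i+1} − x_{i+1}·y_i), indices taken mod 5.
Cross-terms: 15, 24, 52, 48, -1  ⇒  Σ = 138
Area = |Σ|/2 = 69.
Hole:
Σ = (4) + (-3) + (6) = 7
Area = |Σ|/2 = 3.5.
Net area = 69 − 3.5 = 65.5.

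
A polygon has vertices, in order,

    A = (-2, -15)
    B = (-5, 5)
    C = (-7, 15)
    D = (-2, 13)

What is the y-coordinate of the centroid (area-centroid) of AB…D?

59/13

Apply Gauss's area formula. First the cross-terms c_i = x_i·y_{i+1} − x_{i+1}·y_i:
  -85, -40, -61, 56  ⇒  2A = -130, A = -65.
Then Σ (y_i + y_{i+1})·c_i = -1770, so ȳ = -1770 / (6·(-65)) = 59/13.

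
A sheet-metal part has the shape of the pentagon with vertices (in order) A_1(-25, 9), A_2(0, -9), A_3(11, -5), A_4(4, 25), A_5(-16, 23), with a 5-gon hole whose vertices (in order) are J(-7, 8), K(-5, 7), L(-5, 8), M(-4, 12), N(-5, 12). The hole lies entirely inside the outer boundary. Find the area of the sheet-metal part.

Outer boundary:
Σ = (225) + (99) + (295) + (492) + (431) = 1542
Area = |Σ|/2 = 771.
Hole:
Apply the surveyor's formula: 2A = Σ (x_i·y_{i+1} − x_{i+1}·y_i), indices taken mod 5.
Σ = (-9) + (-5) + (-28) + (12) + (44) = 14
Area = |Σ|/2 = 7.
Net area = 771 − 7 = 764.

764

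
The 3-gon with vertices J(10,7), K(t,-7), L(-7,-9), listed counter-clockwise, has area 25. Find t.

Write out the shoelace sum; only the two edges meeting at K involve t:
2·Area = [(10·(-7) − t·7) + (t·(-9) − (-7)·(-7))] + 41
       = -16·t + -78 = 50
⇒ t = -8.

-8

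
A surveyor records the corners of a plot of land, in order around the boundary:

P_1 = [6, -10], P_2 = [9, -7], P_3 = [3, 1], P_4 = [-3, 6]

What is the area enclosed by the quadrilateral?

46.5

Σ = (48) + (30) + (21) + (-6) = 93
Area = |Σ|/2 = 46.5.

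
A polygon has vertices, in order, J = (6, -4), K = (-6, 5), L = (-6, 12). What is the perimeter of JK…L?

42

|JK| = √((-12)² + (9)²) = √225 = 15
|KL| = √((0)² + (7)²) = √49 = 7
|LJ| = √((12)² + (-16)²) = √400 = 20
Perimeter = 15 + 7 + 20 = 42.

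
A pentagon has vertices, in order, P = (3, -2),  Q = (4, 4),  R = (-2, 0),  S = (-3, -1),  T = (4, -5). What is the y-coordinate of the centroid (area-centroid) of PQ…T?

-31/56

Apply the shoelace formula. First the cross-terms c_i = x_i·y_{i+1} − x_{i+1}·y_i:
  20, 8, 2, 19, 7  ⇒  2A = 56, A = 28.
Then Σ (y_i + y_{i+1})·c_i = -93, so ȳ = -93 / (6·28) = -31/56.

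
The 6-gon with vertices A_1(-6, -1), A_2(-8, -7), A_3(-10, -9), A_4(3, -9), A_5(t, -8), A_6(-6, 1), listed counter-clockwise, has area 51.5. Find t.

The doubled signed area Σ (x_i y_{i+1} − x_{i+1} y_i) is linear in t.
With t=0 it equals 93; the coefficient of t is 10 (from the two edges through A_5).
So 10·t + 93 = 2·51.5 = 103 ⇒ t = 1.

1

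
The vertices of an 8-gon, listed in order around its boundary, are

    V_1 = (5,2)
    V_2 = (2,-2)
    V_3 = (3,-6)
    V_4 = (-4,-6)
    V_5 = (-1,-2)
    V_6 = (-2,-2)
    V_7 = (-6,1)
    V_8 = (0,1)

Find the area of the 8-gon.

43.5

Apply the shoelace formula: 2A = Σ (x_i·y_{i+1} − x_{i+1}·y_i), indices taken mod 8.
V_1→V_2: (5)(-2) − (2)(2) = -14
V_2→V_3: (2)(-6) − (3)(-2) = -6
V_3→V_4: (3)(-6) − (-4)(-6) = -42
V_4→V_5: (-4)(-2) − (-1)(-6) = 2
V_5→V_6: (-1)(-2) − (-2)(-2) = -2
V_6→V_7: (-2)(1) − (-6)(-2) = -14
V_7→V_8: (-6)(1) − (0)(1) = -6
V_8→V_1: (0)(2) − (5)(1) = -5
Σ = -87
Area = |Σ|/2 = 43.5.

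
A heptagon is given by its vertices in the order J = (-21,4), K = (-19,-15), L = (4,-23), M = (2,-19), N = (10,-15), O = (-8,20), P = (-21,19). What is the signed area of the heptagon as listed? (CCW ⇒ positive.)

Apply the surveyor's formula: 2A = Σ (x_i·y_{i+1} − x_{i+1}·y_i), indices taken mod 7.
Σ = (391) + (497) + (-30) + (160) + (80) + (268) + (315) = 1681
Signed area = Σ/2 = 840.5 (positive ⇒ counter-clockwise traversal).

840.5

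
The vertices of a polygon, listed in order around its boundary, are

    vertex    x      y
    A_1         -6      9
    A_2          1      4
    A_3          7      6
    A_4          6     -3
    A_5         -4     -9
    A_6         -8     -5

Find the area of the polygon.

166

Cross-terms: -33, -22, -57, -66, -52, -102  ⇒  Σ = -332
Area = |Σ|/2 = 166.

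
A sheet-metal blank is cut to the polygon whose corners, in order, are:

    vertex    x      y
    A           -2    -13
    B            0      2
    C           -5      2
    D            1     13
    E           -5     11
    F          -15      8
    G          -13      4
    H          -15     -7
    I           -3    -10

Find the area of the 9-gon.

Σ = (-4) + (10) + (-67) + (76) + (125) + (44) + (151) + (129) + (19) = 483
Area = |Σ|/2 = 241.5.

241.5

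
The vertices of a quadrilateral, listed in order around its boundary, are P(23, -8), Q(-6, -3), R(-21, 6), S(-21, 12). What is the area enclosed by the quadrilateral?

Apply the shoelace (surveyor's) formula: 2A = Σ (x_i·y_{i+1} − x_{i+1}·y_i), indices taken mod 4.
P→Q: (23)(-3) − (-6)(-8) = -117
Q→R: (-6)(6) − (-21)(-3) = -99
R→S: (-21)(12) − (-21)(6) = -126
S→P: (-21)(-8) − (23)(12) = -108
Σ = -450
Area = |Σ|/2 = 225.

225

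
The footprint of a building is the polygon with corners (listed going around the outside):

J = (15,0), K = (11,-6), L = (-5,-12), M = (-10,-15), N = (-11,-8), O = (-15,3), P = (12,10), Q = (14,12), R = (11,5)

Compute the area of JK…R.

Apply the surveyor's formula: 2A = Σ (x_i·y_{i+1} − x_{i+1}·y_i), indices taken mod 9.
Σ = (-90) + (-162) + (-45) + (-85) + (-153) + (-186) + (4) + (-62) + (-75) = -854
Area = |Σ|/2 = 427.

427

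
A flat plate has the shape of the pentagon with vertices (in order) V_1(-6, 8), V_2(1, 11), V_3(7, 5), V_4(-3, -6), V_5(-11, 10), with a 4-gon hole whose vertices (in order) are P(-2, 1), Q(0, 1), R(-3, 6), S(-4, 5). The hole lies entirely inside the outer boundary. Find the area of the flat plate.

Outer boundary:
Apply Gauss's area formula: 2A = Σ (x_i·y_{i+1} − x_{i+1}·y_i), indices taken mod 5.
Cross-terms: -74, -72, -27, -96, -28  ⇒  Σ = -297
Area = |Σ|/2 = 148.5.
Hole:
Apply the shoelace (surveyor's) formula: 2A = Σ (x_i·y_{i+1} − x_{i+1}·y_i), indices taken mod 4.
Cross-terms: -2, 3, 9, 6  ⇒  Σ = 16
Area = |Σ|/2 = 8.
Net area = 148.5 − 8 = 140.5.

140.5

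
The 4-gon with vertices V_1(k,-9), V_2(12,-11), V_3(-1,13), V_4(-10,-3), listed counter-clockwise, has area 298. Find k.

Write out the shoelace sum; only the two edges meeting at V_1 involve k:
2·Area = [((-10)·(-9) − k·(-3)) + (k·(-11) − 12·(-9))] + 278
       = -8·k + 476 = 596
⇒ k = -15.

-15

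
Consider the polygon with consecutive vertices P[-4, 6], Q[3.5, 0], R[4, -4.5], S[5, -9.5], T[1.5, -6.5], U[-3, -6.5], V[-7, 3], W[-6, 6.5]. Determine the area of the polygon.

P→Q: (-4)(0) − (3.5)(6) = -21
Q→R: (3.5)(-4.5) − (4)(0) = -15.75
R→S: (4)(-9.5) − (5)(-4.5) = -15.5
S→T: (5)(-6.5) − (1.5)(-9.5) = -18.25
T→U: (1.5)(-6.5) − (-3)(-6.5) = -29.25
U→V: (-3)(3) − (-7)(-6.5) = -54.5
V→W: (-7)(6.5) − (-6)(3) = -27.5
W→P: (-6)(6) − (-4)(6.5) = -10
Σ = -191.75
Area = |Σ|/2 = 95.875.

95.875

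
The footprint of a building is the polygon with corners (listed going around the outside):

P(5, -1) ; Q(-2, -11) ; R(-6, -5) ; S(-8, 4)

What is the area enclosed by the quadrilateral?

Σ = (-57) + (-56) + (-64) + (-12) = -189
Area = |Σ|/2 = 94.5.

94.5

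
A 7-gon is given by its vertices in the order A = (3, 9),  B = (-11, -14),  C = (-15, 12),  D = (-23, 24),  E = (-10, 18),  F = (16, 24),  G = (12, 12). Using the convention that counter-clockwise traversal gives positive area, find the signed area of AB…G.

-547.5

Apply Gauss's area formula: 2A = Σ (x_i·y_{i+1} − x_{i+1}·y_i), indices taken mod 7.
Cross-terms: 57, -342, -84, -174, -528, -96, 72  ⇒  Σ = -1095
Signed area = Σ/2 = -547.5 (negative ⇒ clockwise traversal).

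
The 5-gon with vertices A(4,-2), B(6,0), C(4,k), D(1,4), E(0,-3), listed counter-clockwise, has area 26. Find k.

3

Write out the shoelace sum; only the two edges meeting at C involve k:
2·Area = [(6·k − 4·0) + (4·4 − 1·k)] + 21
       = 5·k + 37 = 52
⇒ k = 3.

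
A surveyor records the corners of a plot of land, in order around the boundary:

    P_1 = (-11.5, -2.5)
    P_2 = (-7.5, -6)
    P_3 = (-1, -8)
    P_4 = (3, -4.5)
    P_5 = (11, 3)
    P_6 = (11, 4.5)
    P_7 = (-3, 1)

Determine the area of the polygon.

Apply the surveyor's formula: 2A = Σ (x_i·y_{i+1} − x_{i+1}·y_i), indices taken mod 7.
P_1→P_2: (-11.5)(-6) − (-7.5)(-2.5) = 50.25
P_2→P_3: (-7.5)(-8) − (-1)(-6) = 54
P_3→P_4: (-1)(-4.5) − (3)(-8) = 28.5
P_4→P_5: (3)(3) − (11)(-4.5) = 58.5
P_5→P_6: (11)(4.5) − (11)(3) = 16.5
P_6→P_7: (11)(1) − (-3)(4.5) = 24.5
P_7→P_1: (-3)(-2.5) − (-11.5)(1) = 19
Σ = 251.25
Area = |Σ|/2 = 125.625.

125.625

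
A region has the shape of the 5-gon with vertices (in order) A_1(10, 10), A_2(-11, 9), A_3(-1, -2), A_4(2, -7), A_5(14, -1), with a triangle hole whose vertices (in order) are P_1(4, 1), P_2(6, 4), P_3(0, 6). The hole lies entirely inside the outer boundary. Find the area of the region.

233

Outer boundary:
Apply Gauss's area formula: 2A = Σ (x_i·y_{i+1} − x_{i+1}·y_i), indices taken mod 5.
Σ = (200) + (31) + (11) + (96) + (150) = 488
Area = |Σ|/2 = 244.
Hole:
Cross-terms: 10, 36, -24  ⇒  Σ = 22
Area = |Σ|/2 = 11.
Net area = 244 − 11 = 233.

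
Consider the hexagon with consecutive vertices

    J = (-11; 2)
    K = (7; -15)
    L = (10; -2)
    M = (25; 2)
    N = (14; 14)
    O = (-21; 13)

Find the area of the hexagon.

628

Apply the shoelace formula: 2A = Σ (x_i·y_{i+1} − x_{i+1}·y_i), indices taken mod 6.
Σ = (151) + (136) + (70) + (322) + (476) + (101) = 1256
Area = |Σ|/2 = 628.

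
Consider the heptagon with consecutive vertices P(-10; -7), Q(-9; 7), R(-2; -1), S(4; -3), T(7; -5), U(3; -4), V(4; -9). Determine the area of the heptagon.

120.5

Apply the surveyor's formula: 2A = Σ (x_i·y_{i+1} − x_{i+1}·y_i), indices taken mod 7.
P→Q: (-10)(7) − (-9)(-7) = -133
Q→R: (-9)(-1) − (-2)(7) = 23
R→S: (-2)(-3) − (4)(-1) = 10
S→T: (4)(-5) − (7)(-3) = 1
T→U: (7)(-4) − (3)(-5) = -13
U→V: (3)(-9) − (4)(-4) = -11
V→P: (4)(-7) − (-10)(-9) = -118
Σ = -241
Area = |Σ|/2 = 120.5.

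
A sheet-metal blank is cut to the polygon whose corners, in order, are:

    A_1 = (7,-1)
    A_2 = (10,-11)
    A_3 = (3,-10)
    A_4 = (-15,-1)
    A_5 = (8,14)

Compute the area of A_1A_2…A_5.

Σ = (-67) + (-67) + (-153) + (-202) + (-106) = -595
Area = |Σ|/2 = 297.5.

297.5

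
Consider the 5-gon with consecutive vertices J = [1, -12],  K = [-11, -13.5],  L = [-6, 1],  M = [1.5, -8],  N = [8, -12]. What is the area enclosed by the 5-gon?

114.5

Cross-terms: -145.5, -92, 46.5, 46, -84  ⇒  Σ = -229
Area = |Σ|/2 = 114.5.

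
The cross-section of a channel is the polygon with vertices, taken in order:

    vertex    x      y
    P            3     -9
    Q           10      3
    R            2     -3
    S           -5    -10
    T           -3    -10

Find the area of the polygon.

52.5

Apply the shoelace (surveyor's) formula: 2A = Σ (x_i·y_{i+1} − x_{i+1}·y_i), indices taken mod 5.
Cross-terms: 99, -36, -35, 20, 57  ⇒  Σ = 105
Area = |Σ|/2 = 52.5.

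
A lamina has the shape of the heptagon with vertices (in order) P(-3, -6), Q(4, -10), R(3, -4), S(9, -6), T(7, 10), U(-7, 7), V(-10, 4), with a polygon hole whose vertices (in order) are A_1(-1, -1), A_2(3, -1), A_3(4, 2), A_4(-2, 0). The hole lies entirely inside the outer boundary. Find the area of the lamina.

Outer boundary:
Apply the surveyor's formula: 2A = Σ (x_i·y_{i+1} − x_{i+1}·y_i), indices taken mod 7.
P→Q: (-3)(-10) − (4)(-6) = 54
Q→R: (4)(-4) − (3)(-10) = 14
R→S: (3)(-6) − (9)(-4) = 18
S→T: (9)(10) − (7)(-6) = 132
T→U: (7)(7) − (-7)(10) = 119
U→V: (-7)(4) − (-10)(7) = 42
V→P: (-10)(-6) − (-3)(4) = 72
Σ = 451
Area = |Σ|/2 = 225.5.
Hole:
Apply the shoelace formula: 2A = Σ (x_i·y_{i+1} − x_{i+1}·y_i), indices taken mod 4.
Cross-terms: 4, 10, 4, 2  ⇒  Σ = 20
Area = |Σ|/2 = 10.
Net area = 225.5 − 10 = 215.5.

215.5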